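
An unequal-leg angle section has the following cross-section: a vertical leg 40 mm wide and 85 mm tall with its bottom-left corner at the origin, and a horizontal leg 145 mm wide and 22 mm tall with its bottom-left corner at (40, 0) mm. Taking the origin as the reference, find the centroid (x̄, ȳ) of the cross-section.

vertical leg: A = 40 × 85 = 3400.00, centroid at (20.00, 42.50).
horizontal leg: A = 145 × 22 = 3190.00, centroid at (112.50, 11.00).
ΣA = 6590.00 mm², ΣAx̄ = 426875.00 mm³, ΣAȳ = 179590.00 mm³.
x̄ = 426875.00/6590.00 = 64.78 mm; ȳ = 179590.00/6590.00 = 27.25 mm.

x̄ = 64.78 mm, ȳ = 27.25 mm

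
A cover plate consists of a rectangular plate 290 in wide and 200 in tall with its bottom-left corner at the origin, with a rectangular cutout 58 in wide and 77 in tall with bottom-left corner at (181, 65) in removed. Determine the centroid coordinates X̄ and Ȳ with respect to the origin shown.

X̄ = 139.58 in, Ȳ = 99.71 in

plate: A = 290 × 200 = 58000.00, centroid at (145.00, 100.00).
hole: A = −(58 × 77) = -4466.00, centroid at (210.00, 103.50).
ΣA = 53534.00 in², ΣAX̄ = 7472140.00 in³, ΣAȲ = 5337769.00 in³.
X̄ = 7472140.00/53534.00 = 139.58 in; Ȳ = 5337769.00/53534.00 = 99.71 in.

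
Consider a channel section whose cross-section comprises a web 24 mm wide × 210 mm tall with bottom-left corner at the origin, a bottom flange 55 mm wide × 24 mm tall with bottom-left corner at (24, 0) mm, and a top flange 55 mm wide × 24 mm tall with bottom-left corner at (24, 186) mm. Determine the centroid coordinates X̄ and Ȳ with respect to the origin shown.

X̄ = 25.58 mm, Ȳ = 105.00 mm

web: A = 24 × 210 = 5040.00, centroid at (12.00, 105.00).
bottom flange: A = 55 × 24 = 1320.00, centroid at (51.50, 12.00).
top flange: A = 55 × 24 = 1320.00, centroid at (51.50, 198.00).
ΣA = 7680.00 mm², ΣAX̄ = 196440.00 mm³, ΣAȲ = 806400.00 mm³.
X̄ = 196440.00/7680.00 = 25.58 mm; Ȳ = 806400.00/7680.00 = 105.00 mm.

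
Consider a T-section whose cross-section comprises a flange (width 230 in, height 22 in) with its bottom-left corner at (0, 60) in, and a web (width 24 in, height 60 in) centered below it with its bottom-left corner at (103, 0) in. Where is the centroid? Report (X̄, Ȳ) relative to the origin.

web: A = 24 × 60 = 1440.00, centroid at (115.00, 30.00).
flange: A = 230 × 22 = 5060.00, centroid at (115.00, 71.00).
ΣA = 6500.00 in²
ΣAX̄ = (1440.00)(115.00) + (5060.00)(115.00) = 747500.00 in³
ΣAȲ = (1440.00)(30.00) + (5060.00)(71.00) = 402460.00 in³
X̄ = 747500.00 / 6500.00 = 115.00 in
Ȳ = 402460.00 / 6500.00 = 61.92 in

X̄ = 115.00 in, Ȳ = 61.92 in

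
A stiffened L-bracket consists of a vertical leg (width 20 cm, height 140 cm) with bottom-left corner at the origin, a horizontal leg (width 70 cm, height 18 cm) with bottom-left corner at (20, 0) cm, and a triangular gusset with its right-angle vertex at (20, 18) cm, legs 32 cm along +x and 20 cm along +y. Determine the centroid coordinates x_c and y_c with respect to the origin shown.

vertical leg: A = 20 × 140 = 2800.00, centroid at (10.00, 70.00).
horizontal leg: A = 70 × 18 = 1260.00, centroid at (55.00, 9.00).
gusset: A = ½·32·20 = 320.00, centroid at (30.67, 24.67).
ΣA = 4380.00 cm², ΣAx_c = 107113.33 cm³, ΣAy_c = 215233.33 cm³.
x_c = 107113.33/4380.00 = 24.46 cm; y_c = 215233.33/4380.00 = 49.14 cm.

x_c = 24.46 cm, y_c = 49.14 cm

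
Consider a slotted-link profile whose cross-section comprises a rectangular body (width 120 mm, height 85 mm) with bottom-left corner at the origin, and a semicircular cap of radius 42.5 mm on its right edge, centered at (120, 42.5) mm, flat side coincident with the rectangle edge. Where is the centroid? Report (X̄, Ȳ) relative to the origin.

rectangular body: A = 120 × 85 = 10200.00, centroid at (60.00, 42.50).
semicircular end: A = ½π·42.5² = 2837.25, centroid at (138.04, 42.50).
ΣA = 13037.25 mm²
ΣAX̄ = (10200.00)(60.00) + (2837.25)(138.04) = 1003647.19 mm³
ΣAȲ = (10200.00)(42.50) + (2837.25)(42.50) = 554083.16 mm³
X̄ = 1003647.19 / 13037.25 = 76.98 mm
Ȳ = 554083.16 / 13037.25 = 42.50 mm

X̄ = 76.98 mm, Ȳ = 42.50 mm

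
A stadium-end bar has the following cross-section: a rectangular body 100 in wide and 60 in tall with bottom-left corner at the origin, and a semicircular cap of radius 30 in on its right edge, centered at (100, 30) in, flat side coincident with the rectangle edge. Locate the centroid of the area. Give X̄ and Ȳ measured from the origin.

X̄ = 61.96 in, Ȳ = 30.00 in

rectangular body: A = 100 × 60 = 6000.00, centroid at (50.00, 30.00).
semicircular end: A = ½π·30² = 1413.72, centroid at (112.73, 30.00).
ΣA = 7413.72 in²
ΣAX̄ = (6000.00)(50.00) + (1413.72)(112.73) = 459371.67 in³
ΣAȲ = (6000.00)(30.00) + (1413.72)(30.00) = 222411.50 in³
X̄ = 459371.67 / 7413.72 = 61.96 in
Ȳ = 222411.50 / 7413.72 = 30.00 in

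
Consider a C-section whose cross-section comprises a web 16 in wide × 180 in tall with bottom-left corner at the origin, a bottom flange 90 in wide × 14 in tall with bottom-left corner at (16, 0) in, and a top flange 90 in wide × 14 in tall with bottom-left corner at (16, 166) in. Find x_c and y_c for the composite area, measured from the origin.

x_c = 32.73 in, y_c = 90.00 in

web: A = 16 × 180 = 2880.00, centroid at (8.00, 90.00).
bottom flange: A = 90 × 14 = 1260.00, centroid at (61.00, 7.00).
top flange: A = 90 × 14 = 1260.00, centroid at (61.00, 173.00).
ΣA = 5400.00 in²
ΣAx_c = (2880.00)(8.00) + (1260.00)(61.00) + (1260.00)(61.00) = 176760.00 in³
ΣAy_c = (2880.00)(90.00) + (1260.00)(7.00) + (1260.00)(173.00) = 486000.00 in³
x_c = 176760.00 / 5400.00 = 32.73 in
y_c = 486000.00 / 5400.00 = 90.00 in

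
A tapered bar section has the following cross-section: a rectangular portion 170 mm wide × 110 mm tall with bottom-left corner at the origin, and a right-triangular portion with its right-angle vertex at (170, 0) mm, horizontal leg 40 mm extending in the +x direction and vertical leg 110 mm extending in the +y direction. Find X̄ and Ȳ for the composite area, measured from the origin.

rectangular portion: A = 170 × 110 = 18700.00, centroid at (85.00, 55.00).
triangular portion: A = ½·40·110 = 2200.00, centroid at (183.33, 36.67).
ΣA = 20900.00 mm²
ΣAX̄ = (18700.00)(85.00) + (2200.00)(183.33) = 1992833.33 mm³
ΣAȲ = (18700.00)(55.00) + (2200.00)(36.67) = 1109166.67 mm³
X̄ = 1992833.33 / 20900.00 = 95.35 mm
Ȳ = 1109166.67 / 20900.00 = 53.07 mm

X̄ = 95.35 mm, Ȳ = 53.07 mm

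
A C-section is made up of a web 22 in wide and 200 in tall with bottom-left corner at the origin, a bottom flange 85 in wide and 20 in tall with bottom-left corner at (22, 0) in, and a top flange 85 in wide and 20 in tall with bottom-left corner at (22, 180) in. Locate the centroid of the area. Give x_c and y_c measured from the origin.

x_c = 34.32 in, y_c = 100.00 in

Part | A | x̄ᵢ | ȳᵢ | A·x̄ᵢ | A·ȳᵢ
web | 4400.00 | 11.00 | 100.00 | 48400.00 | 440000.00
bottom flange | 1700.00 | 64.50 | 10.00 | 109650.00 | 17000.00
top flange | 1700.00 | 64.50 | 190.00 | 109650.00 | 323000.00
Σ | 7800.00 |  |  | 267700.00 | 780000.00
x_c = 267700.00 / 7800.00 = 34.32 in
y_c = 780000.00 / 7800.00 = 100.00 in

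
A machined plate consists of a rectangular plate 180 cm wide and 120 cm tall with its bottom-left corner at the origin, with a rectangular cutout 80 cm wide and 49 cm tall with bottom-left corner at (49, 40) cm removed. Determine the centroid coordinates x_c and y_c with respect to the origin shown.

x_c = 90.22 cm, y_c = 59.00 cm

plate: A = 180 × 120 = 21600.00, centroid at (90.00, 60.00).
hole: A = −(80 × 49) = -3920.00, centroid at (89.00, 64.50).
ΣA = 17680.00 cm²
ΣAx_c = (21600.00)(90.00) + (-3920.00)(89.00) = 1595120.00 cm³
ΣAy_c = (21600.00)(60.00) + (-3920.00)(64.50) = 1043160.00 cm³
x_c = 1595120.00 / 17680.00 = 90.22 cm
y_c = 1043160.00 / 17680.00 = 59.00 cm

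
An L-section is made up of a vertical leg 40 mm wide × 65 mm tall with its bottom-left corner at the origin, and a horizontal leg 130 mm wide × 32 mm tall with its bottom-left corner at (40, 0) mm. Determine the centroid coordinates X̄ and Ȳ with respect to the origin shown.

vertical leg: A = 40 × 65 = 2600.00, centroid at (20.00, 32.50).
horizontal leg: A = 130 × 32 = 4160.00, centroid at (105.00, 16.00).
ΣA = 6760.00 mm², ΣAX̄ = 488800.00 mm³, ΣAȲ = 151060.00 mm³.
X̄ = 488800.00/6760.00 = 72.31 mm; Ȳ = 151060.00/6760.00 = 22.35 mm.

X̄ = 72.31 mm, Ȳ = 22.35 mm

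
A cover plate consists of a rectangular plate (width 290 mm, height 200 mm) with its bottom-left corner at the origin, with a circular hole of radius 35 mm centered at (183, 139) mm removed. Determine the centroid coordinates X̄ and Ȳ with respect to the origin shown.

X̄ = 142.30 mm, Ȳ = 97.23 mm

plate: A = 290 × 200 = 58000.00, centroid at (145.00, 100.00).
hole: A = −π·35² = -3848.45, centroid at (183.00, 139.00).
ΣA = 54151.55 mm²
ΣAX̄ = (58000.00)(145.00) + (-3848.45)(183.00) = 7705733.47 mm³
ΣAȲ = (58000.00)(100.00) + (-3848.45)(139.00) = 5265065.31 mm³
X̄ = 7705733.47 / 54151.55 = 142.30 mm
Ȳ = 5265065.31 / 54151.55 = 97.23 mm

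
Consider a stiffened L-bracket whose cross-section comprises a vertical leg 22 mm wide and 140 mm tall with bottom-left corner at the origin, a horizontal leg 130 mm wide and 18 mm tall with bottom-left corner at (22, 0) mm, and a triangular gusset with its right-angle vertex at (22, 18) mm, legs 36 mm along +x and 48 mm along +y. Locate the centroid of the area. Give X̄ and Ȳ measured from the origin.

X̄ = 42.46 mm, Ȳ = 42.34 mm

vertical leg: A = 22 × 140 = 3080.00, centroid at (11.00, 70.00).
horizontal leg: A = 130 × 18 = 2340.00, centroid at (87.00, 9.00).
gusset: A = ½·36·48 = 864.00, centroid at (34.00, 34.00).
ΣA = 6284.00 mm², ΣAX̄ = 266836.00 mm³, ΣAȲ = 266036.00 mm³.
X̄ = 266836.00/6284.00 = 42.46 mm; Ȳ = 266036.00/6284.00 = 42.34 mm.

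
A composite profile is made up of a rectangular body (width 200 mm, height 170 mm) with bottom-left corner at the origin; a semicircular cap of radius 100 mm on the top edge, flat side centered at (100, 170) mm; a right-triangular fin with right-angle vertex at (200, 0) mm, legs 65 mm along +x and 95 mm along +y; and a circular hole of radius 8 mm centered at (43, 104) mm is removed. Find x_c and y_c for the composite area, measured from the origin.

rectangular body: A = 200 × 170 = 34000.00, centroid at (100.00, 85.00).
semicircular top: A = ½π·100² = 15707.96, centroid at (100.00, 212.44).
triangular fin: A = ½·65·95 = 3087.50, centroid at (221.67, 31.67).
hole: A = −π·8² = -201.06, centroid at (43.00, 104.00).
ΣA = 52594.40 mm², ΣAx_c = 5646546.50 mm³, ΣAy_c = 6303880.81 mm³.
x_c = 5646546.50/52594.40 = 107.36 mm; y_c = 6303880.81/52594.40 = 119.86 mm.

x_c = 107.36 mm, y_c = 119.86 mm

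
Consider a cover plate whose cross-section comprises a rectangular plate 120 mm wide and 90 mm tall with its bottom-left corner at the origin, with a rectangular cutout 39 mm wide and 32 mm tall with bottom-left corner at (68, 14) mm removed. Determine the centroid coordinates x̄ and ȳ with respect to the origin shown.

plate: A = 120 × 90 = 10800.00, centroid at (60.00, 45.00).
hole: A = −(39 × 32) = -1248.00, centroid at (87.50, 30.00).
ΣA = 9552.00 mm², ΣAx̄ = 538800.00 mm³, ΣAȳ = 448560.00 mm³.
x̄ = 538800.00/9552.00 = 56.41 mm; ȳ = 448560.00/9552.00 = 46.96 mm.

x̄ = 56.41 mm, ȳ = 46.96 mm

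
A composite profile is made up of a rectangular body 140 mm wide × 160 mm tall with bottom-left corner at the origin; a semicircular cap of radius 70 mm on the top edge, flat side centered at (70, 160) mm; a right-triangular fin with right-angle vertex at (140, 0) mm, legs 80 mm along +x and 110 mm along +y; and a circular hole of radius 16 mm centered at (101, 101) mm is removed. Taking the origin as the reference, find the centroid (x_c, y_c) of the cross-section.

x_c = 81.88 mm, y_c = 98.90 mm

Part | A | x̄ᵢ | ȳᵢ | A·x̄ᵢ | A·ȳᵢ
rectangular body | 22400.00 | 70.00 | 80.00 | 1568000.00 | 1792000.00
semicircular top | 7696.90 | 70.00 | 189.71 | 538783.14 | 1460170.99
triangular fin | 4400.00 | 166.67 | 36.67 | 733333.33 | 161333.33
hole | -804.25 | 101.00 | 101.00 | -81229.02 | -81229.02
Σ | 33692.65 |  |  | 2758887.45 | 3332275.30
x_c = 2758887.45 / 33692.65 = 81.88 mm
y_c = 3332275.30 / 33692.65 = 98.90 mm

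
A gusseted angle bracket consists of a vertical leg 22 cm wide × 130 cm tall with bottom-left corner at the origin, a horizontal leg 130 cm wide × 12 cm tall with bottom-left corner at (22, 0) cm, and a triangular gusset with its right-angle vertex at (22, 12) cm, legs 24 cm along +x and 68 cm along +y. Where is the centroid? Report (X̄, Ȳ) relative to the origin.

Part | A | x̄ᵢ | ȳᵢ | A·x̄ᵢ | A·ȳᵢ
vertical leg | 2860.00 | 11.00 | 65.00 | 31460.00 | 185900.00
horizontal leg | 1560.00 | 87.00 | 6.00 | 135720.00 | 9360.00
gusset | 816.00 | 30.00 | 34.67 | 24480.00 | 28288.00
Σ | 5236.00 |  |  | 191660.00 | 223548.00
X̄ = 191660.00 / 5236.00 = 36.60 cm
Ȳ = 223548.00 / 5236.00 = 42.69 cm

X̄ = 36.60 cm, Ȳ = 42.69 cm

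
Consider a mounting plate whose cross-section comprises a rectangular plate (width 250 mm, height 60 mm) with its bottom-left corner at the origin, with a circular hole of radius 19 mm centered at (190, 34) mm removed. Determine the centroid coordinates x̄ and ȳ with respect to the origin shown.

x̄ = 119.68 mm, ȳ = 29.67 mm

Part | A | x̄ᵢ | ȳᵢ | A·x̄ᵢ | A·ȳᵢ
plate | 15000.00 | 125.00 | 30.00 | 1875000.00 | 450000.00
hole | -1134.11 | 190.00 | 34.00 | -215481.84 | -38559.91
Σ | 13865.89 |  |  | 1659518.16 | 411440.09
x̄ = 1659518.16 / 13865.89 = 119.68 mm
ȳ = 411440.09 / 13865.89 = 29.67 mm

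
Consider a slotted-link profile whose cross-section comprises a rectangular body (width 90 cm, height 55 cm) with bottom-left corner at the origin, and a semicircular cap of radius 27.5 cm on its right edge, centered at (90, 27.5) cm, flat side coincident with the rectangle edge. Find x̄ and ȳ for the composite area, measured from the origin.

x̄ = 55.97 cm, ȳ = 27.50 cm

rectangular body: A = 90 × 55 = 4950.00, centroid at (45.00, 27.50).
semicircular end: A = ½π·27.5² = 1187.91, centroid at (101.67, 27.50).
ΣA = 6137.91 cm²
ΣAx̄ = (4950.00)(45.00) + (1187.91)(101.67) = 343526.91 cm³
ΣAȳ = (4950.00)(27.50) + (1187.91)(27.50) = 168792.65 cm³
x̄ = 343526.91 / 6137.91 = 55.97 cm
ȳ = 168792.65 / 6137.91 = 27.50 cm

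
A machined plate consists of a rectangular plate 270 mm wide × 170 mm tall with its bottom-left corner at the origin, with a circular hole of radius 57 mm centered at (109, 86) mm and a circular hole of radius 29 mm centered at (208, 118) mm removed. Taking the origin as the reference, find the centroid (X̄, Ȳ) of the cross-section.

plate: A = 270 × 170 = 45900.00, centroid at (135.00, 85.00).
hole 1: A = −π·57² = -10207.03, centroid at (109.00, 86.00).
hole 2: A = −π·29² = -2642.08, centroid at (208.00, 118.00).
ΣA = 33050.89 mm², ΣAX̄ = 4534380.72 mm³, ΣAȲ = 2711929.66 mm³.
X̄ = 4534380.72/33050.89 = 137.19 mm; Ȳ = 2711929.66/33050.89 = 82.05 mm.

X̄ = 137.19 mm, Ȳ = 82.05 mm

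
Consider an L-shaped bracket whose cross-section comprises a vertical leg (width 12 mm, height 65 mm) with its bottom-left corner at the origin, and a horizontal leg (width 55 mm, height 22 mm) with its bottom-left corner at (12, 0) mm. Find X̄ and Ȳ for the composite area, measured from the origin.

X̄ = 26.37 mm, Ȳ = 19.43 mm

vertical leg: A = 12 × 65 = 780.00, centroid at (6.00, 32.50).
horizontal leg: A = 55 × 22 = 1210.00, centroid at (39.50, 11.00).
ΣA = 1990.00 mm²
ΣAX̄ = (780.00)(6.00) + (1210.00)(39.50) = 52475.00 mm³
ΣAȲ = (780.00)(32.50) + (1210.00)(11.00) = 38660.00 mm³
X̄ = 52475.00 / 1990.00 = 26.37 mm
Ȳ = 38660.00 / 1990.00 = 19.43 mm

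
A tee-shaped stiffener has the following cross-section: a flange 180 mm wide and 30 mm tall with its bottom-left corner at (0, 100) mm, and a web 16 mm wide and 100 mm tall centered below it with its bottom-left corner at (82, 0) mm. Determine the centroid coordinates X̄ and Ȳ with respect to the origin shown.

web: A = 16 × 100 = 1600.00, centroid at (90.00, 50.00).
flange: A = 180 × 30 = 5400.00, centroid at (90.00, 115.00).
ΣA = 7000.00 mm², ΣAX̄ = 630000.00 mm³, ΣAȲ = 701000.00 mm³.
X̄ = 630000.00/7000.00 = 90.00 mm; Ȳ = 701000.00/7000.00 = 100.14 mm.

X̄ = 90.00 mm, Ȳ = 100.14 mm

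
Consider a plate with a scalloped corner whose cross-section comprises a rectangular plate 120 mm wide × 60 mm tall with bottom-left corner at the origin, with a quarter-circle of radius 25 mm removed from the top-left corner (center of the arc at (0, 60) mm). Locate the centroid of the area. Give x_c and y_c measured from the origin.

x_c = 63.61 mm, y_c = 28.58 mm

Part | A | x̄ᵢ | ȳᵢ | A·x̄ᵢ | A·ȳᵢ
plate | 7200.00 | 60.00 | 30.00 | 432000.00 | 216000.00
removed quarter-circle | -490.87 | 10.61 | 49.39 | -5208.33 | -24244.10
Σ | 6709.13 |  |  | 426791.67 | 191755.90
x_c = 426791.67 / 6709.13 = 63.61 mm
y_c = 191755.90 / 6709.13 = 28.58 mm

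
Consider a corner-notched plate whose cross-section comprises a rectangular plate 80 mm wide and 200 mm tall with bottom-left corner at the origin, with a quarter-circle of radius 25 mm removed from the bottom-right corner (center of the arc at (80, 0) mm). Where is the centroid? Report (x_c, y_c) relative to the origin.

plate: A = 80 × 200 = 16000.00, centroid at (40.00, 100.00).
removed quarter-circle: A = −¼π·25² = -490.87, centroid at (69.39, 10.61).
ΣA = 15509.13 mm²
ΣAx_c = (16000.00)(40.00) + (-490.87)(69.39) = 605938.43 mm³
ΣAy_c = (16000.00)(100.00) + (-490.87)(10.61) = 1594791.67 mm³
x_c = 605938.43 / 15509.13 = 39.07 mm
y_c = 1594791.67 / 15509.13 = 102.83 mm

x_c = 39.07 mm, y_c = 102.83 mm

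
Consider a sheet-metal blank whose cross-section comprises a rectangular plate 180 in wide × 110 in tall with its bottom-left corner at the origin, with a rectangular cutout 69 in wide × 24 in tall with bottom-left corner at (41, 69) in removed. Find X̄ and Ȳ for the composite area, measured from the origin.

plate: A = 180 × 110 = 19800.00, centroid at (90.00, 55.00).
hole: A = −(69 × 24) = -1656.00, centroid at (75.50, 81.00).
ΣA = 18144.00 in²
ΣAX̄ = (19800.00)(90.00) + (-1656.00)(75.50) = 1656972.00 in³
ΣAȲ = (19800.00)(55.00) + (-1656.00)(81.00) = 954864.00 in³
X̄ = 1656972.00 / 18144.00 = 91.32 in
Ȳ = 954864.00 / 18144.00 = 52.63 in

X̄ = 91.32 in, Ȳ = 52.63 in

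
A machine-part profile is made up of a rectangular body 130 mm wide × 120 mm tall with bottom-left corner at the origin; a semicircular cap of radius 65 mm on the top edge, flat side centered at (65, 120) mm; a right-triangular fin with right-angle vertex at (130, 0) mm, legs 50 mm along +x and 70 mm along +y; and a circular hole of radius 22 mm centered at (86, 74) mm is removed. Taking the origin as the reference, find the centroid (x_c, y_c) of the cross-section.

rectangular body: A = 130 × 120 = 15600.00, centroid at (65.00, 60.00).
semicircular top: A = ½π·65² = 6636.61, centroid at (65.00, 147.59).
triangular fin: A = ½·50·70 = 1750.00, centroid at (146.67, 23.33).
hole: A = −π·22² = -1520.53, centroid at (86.00, 74.00).
ΣA = 22466.08 mm², ΣAx_c = 1571280.96 mm³, ΣAy_c = 1843791.12 mm³.
x_c = 1571280.96/22466.08 = 69.94 mm; y_c = 1843791.12/22466.08 = 82.07 mm.

x_c = 69.94 mm, y_c = 82.07 mm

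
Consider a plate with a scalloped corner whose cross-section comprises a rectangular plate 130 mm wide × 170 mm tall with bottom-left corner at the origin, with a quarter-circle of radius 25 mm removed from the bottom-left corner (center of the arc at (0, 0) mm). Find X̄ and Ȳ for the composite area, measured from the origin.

X̄ = 66.24 mm, Ȳ = 86.69 mm

Part | A | x̄ᵢ | ȳᵢ | A·x̄ᵢ | A·ȳᵢ
plate | 22100.00 | 65.00 | 85.00 | 1436500.00 | 1878500.00
removed quarter-circle | -490.87 | 10.61 | 10.61 | -5208.33 | -5208.33
Σ | 21609.13 |  |  | 1431291.67 | 1873291.67
X̄ = 1431291.67 / 21609.13 = 66.24 mm
Ȳ = 1873291.67 / 21609.13 = 86.69 mm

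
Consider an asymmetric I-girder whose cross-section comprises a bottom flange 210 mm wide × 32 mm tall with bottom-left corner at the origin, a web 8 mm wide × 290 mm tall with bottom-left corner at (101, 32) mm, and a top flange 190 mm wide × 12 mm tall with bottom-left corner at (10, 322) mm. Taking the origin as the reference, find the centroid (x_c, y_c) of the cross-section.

x_c = 105.00 mm, y_c = 111.84 mm

Part | A | x̄ᵢ | ȳᵢ | A·x̄ᵢ | A·ȳᵢ
bottom flange | 6720.00 | 105.00 | 16.00 | 705600.00 | 107520.00
web | 2320.00 | 105.00 | 177.00 | 243600.00 | 410640.00
top flange | 2280.00 | 105.00 | 328.00 | 239400.00 | 747840.00
Σ | 11320.00 |  |  | 1188600.00 | 1266000.00
x_c = 1188600.00 / 11320.00 = 105.00 mm
y_c = 1266000.00 / 11320.00 = 111.84 mm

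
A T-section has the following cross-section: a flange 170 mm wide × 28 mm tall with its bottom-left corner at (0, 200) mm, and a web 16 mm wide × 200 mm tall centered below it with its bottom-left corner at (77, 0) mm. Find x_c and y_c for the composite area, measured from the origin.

Part | A | x̄ᵢ | ȳᵢ | A·x̄ᵢ | A·ȳᵢ
web | 3200.00 | 85.00 | 100.00 | 272000.00 | 320000.00
flange | 4760.00 | 85.00 | 214.00 | 404600.00 | 1018640.00
Σ | 7960.00 |  |  | 676600.00 | 1338640.00
x_c = 676600.00 / 7960.00 = 85.00 mm
y_c = 1338640.00 / 7960.00 = 168.17 mm

x_c = 85.00 mm, y_c = 168.17 mm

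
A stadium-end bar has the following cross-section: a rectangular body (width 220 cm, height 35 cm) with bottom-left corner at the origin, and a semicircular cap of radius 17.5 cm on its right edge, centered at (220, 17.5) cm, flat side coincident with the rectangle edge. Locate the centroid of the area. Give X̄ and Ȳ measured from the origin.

X̄ = 116.90 cm, Ȳ = 17.50 cm

rectangular body: A = 220 × 35 = 7700.00, centroid at (110.00, 17.50).
semicircular end: A = ½π·17.5² = 481.06, centroid at (227.43, 17.50).
ΣA = 8181.06 cm²
ΣAX̄ = (7700.00)(110.00) + (481.06)(227.43) = 956405.32 cm³
ΣAȲ = (7700.00)(17.50) + (481.06)(17.50) = 143168.49 cm³
X̄ = 956405.32 / 8181.06 = 116.90 cm
Ȳ = 143168.49 / 8181.06 = 17.50 cm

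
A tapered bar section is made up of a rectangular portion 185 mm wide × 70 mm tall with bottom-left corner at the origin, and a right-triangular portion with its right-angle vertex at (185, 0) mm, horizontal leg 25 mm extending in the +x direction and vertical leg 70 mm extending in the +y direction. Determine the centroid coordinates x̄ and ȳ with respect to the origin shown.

Part | A | x̄ᵢ | ȳᵢ | A·x̄ᵢ | A·ȳᵢ
rectangular portion | 12950.00 | 92.50 | 35.00 | 1197875.00 | 453250.00
triangular portion | 875.00 | 193.33 | 23.33 | 169166.67 | 20416.67
Σ | 13825.00 |  |  | 1367041.67 | 473666.67
x̄ = 1367041.67 / 13825.00 = 98.88 mm
ȳ = 473666.67 / 13825.00 = 34.26 mm

x̄ = 98.88 mm, ȳ = 34.26 mm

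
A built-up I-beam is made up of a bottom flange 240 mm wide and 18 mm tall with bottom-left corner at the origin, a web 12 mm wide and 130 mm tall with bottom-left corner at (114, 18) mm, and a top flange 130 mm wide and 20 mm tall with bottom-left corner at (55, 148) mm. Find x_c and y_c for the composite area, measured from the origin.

bottom flange: A = 240 × 18 = 4320.00, centroid at (120.00, 9.00).
web: A = 12 × 130 = 1560.00, centroid at (120.00, 83.00).
top flange: A = 130 × 20 = 2600.00, centroid at (120.00, 158.00).
ΣA = 8480.00 mm²
ΣAx_c = (4320.00)(120.00) + (1560.00)(120.00) + (2600.00)(120.00) = 1017600.00 mm³
ΣAy_c = (4320.00)(9.00) + (1560.00)(83.00) + (2600.00)(158.00) = 579160.00 mm³
x_c = 1017600.00 / 8480.00 = 120.00 mm
y_c = 579160.00 / 8480.00 = 68.30 mm

x_c = 120.00 mm, y_c = 68.30 mm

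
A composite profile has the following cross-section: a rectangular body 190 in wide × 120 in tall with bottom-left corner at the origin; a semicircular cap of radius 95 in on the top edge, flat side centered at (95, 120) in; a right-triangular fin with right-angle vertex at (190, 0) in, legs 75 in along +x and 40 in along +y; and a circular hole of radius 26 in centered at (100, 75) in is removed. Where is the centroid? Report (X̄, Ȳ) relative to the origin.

X̄ = 99.66 in, Ȳ = 96.32 in

Part | A | x̄ᵢ | ȳᵢ | A·x̄ᵢ | A·ȳᵢ
rectangular body | 22800.00 | 95.00 | 60.00 | 2166000.00 | 1368000.00
semicircular top | 14176.44 | 95.00 | 160.32 | 1346761.50 | 2272755.76
triangular fin | 1500.00 | 215.00 | 13.33 | 322500.00 | 20000.00
hole | -2123.72 | 100.00 | 75.00 | -212371.66 | -159278.75
Σ | 36352.72 |  |  | 3622889.84 | 3501477.01
X̄ = 3622889.84 / 36352.72 = 99.66 in
Ȳ = 3501477.01 / 36352.72 = 96.32 in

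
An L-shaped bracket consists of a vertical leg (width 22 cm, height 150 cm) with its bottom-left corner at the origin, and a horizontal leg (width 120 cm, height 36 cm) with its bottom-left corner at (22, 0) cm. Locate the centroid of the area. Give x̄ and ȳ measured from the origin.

x̄ = 51.25 cm, ȳ = 42.69 cm

vertical leg: A = 22 × 150 = 3300.00, centroid at (11.00, 75.00).
horizontal leg: A = 120 × 36 = 4320.00, centroid at (82.00, 18.00).
ΣA = 7620.00 cm², ΣAx̄ = 390540.00 cm³, ΣAȳ = 325260.00 cm³.
x̄ = 390540.00/7620.00 = 51.25 cm; ȳ = 325260.00/7620.00 = 42.69 cm.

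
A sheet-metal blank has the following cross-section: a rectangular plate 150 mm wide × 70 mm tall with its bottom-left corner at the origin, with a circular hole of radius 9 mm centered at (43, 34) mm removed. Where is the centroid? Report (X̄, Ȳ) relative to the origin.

X̄ = 75.79 mm, Ȳ = 35.02 mm

plate: A = 150 × 70 = 10500.00, centroid at (75.00, 35.00).
hole: A = −π·9² = -254.47, centroid at (43.00, 34.00).
ΣA = 10245.53 mm², ΣAX̄ = 776557.83 mm³, ΣAȲ = 358848.05 mm³.
X̄ = 776557.83/10245.53 = 75.79 mm; Ȳ = 358848.05/10245.53 = 35.02 mm.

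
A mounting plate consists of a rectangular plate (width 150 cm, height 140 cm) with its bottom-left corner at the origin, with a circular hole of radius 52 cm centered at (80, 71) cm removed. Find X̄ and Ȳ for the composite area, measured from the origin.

Part | A | x̄ᵢ | ȳᵢ | A·x̄ᵢ | A·ȳᵢ
plate | 21000.00 | 75.00 | 70.00 | 1575000.00 | 1470000.00
hole | -8494.87 | 80.00 | 71.00 | -679589.32 | -603135.52
Σ | 12505.13 |  |  | 895410.68 | 866864.48
X̄ = 895410.68 / 12505.13 = 71.60 cm
Ȳ = 866864.48 / 12505.13 = 69.32 cm

X̄ = 71.60 cm, Ȳ = 69.32 cm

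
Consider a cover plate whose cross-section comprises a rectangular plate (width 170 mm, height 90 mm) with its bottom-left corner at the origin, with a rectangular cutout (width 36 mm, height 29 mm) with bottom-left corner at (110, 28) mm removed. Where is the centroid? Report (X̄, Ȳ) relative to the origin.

plate: A = 170 × 90 = 15300.00, centroid at (85.00, 45.00).
hole: A = −(36 × 29) = -1044.00, centroid at (128.00, 42.50).
ΣA = 14256.00 mm²
ΣAX̄ = (15300.00)(85.00) + (-1044.00)(128.00) = 1166868.00 mm³
ΣAȲ = (15300.00)(45.00) + (-1044.00)(42.50) = 644130.00 mm³
X̄ = 1166868.00 / 14256.00 = 81.85 mm
Ȳ = 644130.00 / 14256.00 = 45.18 mm

X̄ = 81.85 mm, Ȳ = 45.18 mm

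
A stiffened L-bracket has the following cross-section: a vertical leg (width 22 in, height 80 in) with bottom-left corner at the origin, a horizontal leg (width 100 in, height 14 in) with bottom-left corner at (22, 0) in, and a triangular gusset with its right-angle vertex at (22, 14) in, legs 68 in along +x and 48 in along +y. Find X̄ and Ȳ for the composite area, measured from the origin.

X̄ = 40.29 in, Ȳ = 26.95 in

Part | A | x̄ᵢ | ȳᵢ | A·x̄ᵢ | A·ȳᵢ
vertical leg | 1760.00 | 11.00 | 40.00 | 19360.00 | 70400.00
horizontal leg | 1400.00 | 72.00 | 7.00 | 100800.00 | 9800.00
gusset | 1632.00 | 44.67 | 30.00 | 72896.00 | 48960.00
Σ | 4792.00 |  |  | 193056.00 | 129160.00
X̄ = 193056.00 / 4792.00 = 40.29 in
Ȳ = 129160.00 / 4792.00 = 26.95 in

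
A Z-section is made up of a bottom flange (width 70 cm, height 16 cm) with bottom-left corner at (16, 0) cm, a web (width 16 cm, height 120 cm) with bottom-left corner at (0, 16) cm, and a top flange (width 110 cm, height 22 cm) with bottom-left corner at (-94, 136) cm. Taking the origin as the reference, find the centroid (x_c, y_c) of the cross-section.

x_c = -4.01 cm, y_c = 93.52 cm

Part | A | x̄ᵢ | ȳᵢ | A·x̄ᵢ | A·ȳᵢ
bottom flange | 1120.00 | 51.00 | 8.00 | 57120.00 | 8960.00
web | 1920.00 | 8.00 | 76.00 | 15360.00 | 145920.00
top flange | 2420.00 | -39.00 | 147.00 | -94380.00 | 355740.00
Σ | 5460.00 |  |  | -21900.00 | 510620.00
x_c = -21900.00 / 5460.00 = -4.01 cm
y_c = 510620.00 / 5460.00 = 93.52 cm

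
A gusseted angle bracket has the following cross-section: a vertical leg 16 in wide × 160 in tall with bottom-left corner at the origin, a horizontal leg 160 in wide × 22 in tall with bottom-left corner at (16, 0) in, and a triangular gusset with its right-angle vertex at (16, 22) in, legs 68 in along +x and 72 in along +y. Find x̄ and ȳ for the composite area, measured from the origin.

x̄ = 53.13 in, ȳ = 41.76 in

vertical leg: A = 16 × 160 = 2560.00, centroid at (8.00, 80.00).
horizontal leg: A = 160 × 22 = 3520.00, centroid at (96.00, 11.00).
gusset: A = ½·68·72 = 2448.00, centroid at (38.67, 46.00).
ΣA = 8528.00 in²
ΣAx̄ = (2560.00)(8.00) + (3520.00)(96.00) + (2448.00)(38.67) = 453056.00 in³
ΣAȳ = (2560.00)(80.00) + (3520.00)(11.00) + (2448.00)(46.00) = 356128.00 in³
x̄ = 453056.00 / 8528.00 = 53.13 in
ȳ = 356128.00 / 8528.00 = 41.76 in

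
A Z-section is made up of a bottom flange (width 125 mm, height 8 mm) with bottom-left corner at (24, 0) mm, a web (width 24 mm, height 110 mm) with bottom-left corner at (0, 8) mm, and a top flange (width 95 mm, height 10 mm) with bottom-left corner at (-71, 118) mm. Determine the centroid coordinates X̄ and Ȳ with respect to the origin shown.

X̄ = 20.88 mm, Ȳ = 62.56 mm

bottom flange: A = 125 × 8 = 1000.00, centroid at (86.50, 4.00).
web: A = 24 × 110 = 2640.00, centroid at (12.00, 63.00).
top flange: A = 95 × 10 = 950.00, centroid at (-23.50, 123.00).
ΣA = 4590.00 mm²
ΣAX̄ = (1000.00)(86.50) + (2640.00)(12.00) + (950.00)(-23.50) = 95855.00 mm³
ΣAȲ = (1000.00)(4.00) + (2640.00)(63.00) + (950.00)(123.00) = 287170.00 mm³
X̄ = 95855.00 / 4590.00 = 20.88 mm
Ȳ = 287170.00 / 4590.00 = 62.56 mm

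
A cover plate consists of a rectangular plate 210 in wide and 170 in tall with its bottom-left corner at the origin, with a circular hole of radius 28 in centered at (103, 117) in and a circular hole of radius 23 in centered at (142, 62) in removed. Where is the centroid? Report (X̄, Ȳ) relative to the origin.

X̄ = 103.21 in, Ȳ = 83.71 in

plate: A = 210 × 170 = 35700.00, centroid at (105.00, 85.00).
hole 1: A = −π·28² = -2463.01, centroid at (103.00, 117.00).
hole 2: A = −π·23² = -1661.90, centroid at (142.00, 62.00).
ΣA = 31575.09 in², ΣAX̄ = 3258819.95 in³, ΣAȲ = 2643290.03 in³.
X̄ = 3258819.95/31575.09 = 103.21 in; Ȳ = 2643290.03/31575.09 = 83.71 in.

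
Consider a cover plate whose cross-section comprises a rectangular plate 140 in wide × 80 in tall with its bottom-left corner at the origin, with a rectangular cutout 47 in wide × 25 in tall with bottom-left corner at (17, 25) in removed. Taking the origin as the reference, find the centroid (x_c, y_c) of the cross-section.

plate: A = 140 × 80 = 11200.00, centroid at (70.00, 40.00).
hole: A = −(47 × 25) = -1175.00, centroid at (40.50, 37.50).
ΣA = 10025.00 in², ΣAx_c = 736412.50 in³, ΣAy_c = 403937.50 in³.
x_c = 736412.50/10025.00 = 73.46 in; y_c = 403937.50/10025.00 = 40.29 in.

x_c = 73.46 in, y_c = 40.29 in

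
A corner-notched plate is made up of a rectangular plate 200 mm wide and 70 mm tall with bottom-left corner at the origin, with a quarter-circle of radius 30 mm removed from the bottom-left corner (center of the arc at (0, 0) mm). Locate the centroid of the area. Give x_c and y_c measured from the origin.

x_c = 104.64 mm, y_c = 36.18 mm

Part | A | x̄ᵢ | ȳᵢ | A·x̄ᵢ | A·ȳᵢ
plate | 14000.00 | 100.00 | 35.00 | 1400000.00 | 490000.00
removed quarter-circle | -706.86 | 12.73 | 12.73 | -9000.00 | -9000.00
Σ | 13293.14 |  |  | 1391000.00 | 481000.00
x_c = 1391000.00 / 13293.14 = 104.64 mm
y_c = 481000.00 / 13293.14 = 36.18 mm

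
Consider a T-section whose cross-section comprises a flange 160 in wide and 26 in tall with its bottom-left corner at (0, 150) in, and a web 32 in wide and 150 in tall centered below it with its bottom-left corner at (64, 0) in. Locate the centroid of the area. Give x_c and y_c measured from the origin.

web: A = 32 × 150 = 4800.00, centroid at (80.00, 75.00).
flange: A = 160 × 26 = 4160.00, centroid at (80.00, 163.00).
ΣA = 8960.00 in²
ΣAx_c = (4800.00)(80.00) + (4160.00)(80.00) = 716800.00 in³
ΣAy_c = (4800.00)(75.00) + (4160.00)(163.00) = 1038080.00 in³
x_c = 716800.00 / 8960.00 = 80.00 in
y_c = 1038080.00 / 8960.00 = 115.86 in

x_c = 80.00 in, y_c = 115.86 in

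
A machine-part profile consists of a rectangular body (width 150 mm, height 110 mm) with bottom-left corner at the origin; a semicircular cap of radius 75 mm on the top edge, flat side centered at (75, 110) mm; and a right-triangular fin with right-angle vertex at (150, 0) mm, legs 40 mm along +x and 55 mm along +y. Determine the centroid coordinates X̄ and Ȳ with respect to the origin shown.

X̄ = 78.68 mm, Ȳ = 82.50 mm

Part | A | x̄ᵢ | ȳᵢ | A·x̄ᵢ | A·ȳᵢ
rectangular body | 16500.00 | 75.00 | 55.00 | 1237500.00 | 907500.00
semicircular top | 8835.73 | 75.00 | 141.83 | 662679.70 | 1253180.23
triangular fin | 1100.00 | 163.33 | 18.33 | 179666.67 | 20166.67
Σ | 26435.73 |  |  | 2079846.37 | 2180846.89
X̄ = 2079846.37 / 26435.73 = 78.68 mm
Ȳ = 2180846.89 / 26435.73 = 82.50 mm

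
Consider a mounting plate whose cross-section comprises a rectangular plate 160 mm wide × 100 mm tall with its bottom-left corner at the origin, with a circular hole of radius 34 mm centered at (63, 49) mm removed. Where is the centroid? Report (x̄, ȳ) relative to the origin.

x̄ = 84.99 mm, ȳ = 50.29 mm

Part | A | x̄ᵢ | ȳᵢ | A·x̄ᵢ | A·ȳᵢ
plate | 16000.00 | 80.00 | 50.00 | 1280000.00 | 800000.00
hole | -3631.68 | 63.00 | 49.00 | -228795.91 | -177952.37
Σ | 12368.32 |  |  | 1051204.09 | 622047.63
x̄ = 1051204.09 / 12368.32 = 84.99 mm
ȳ = 622047.63 / 12368.32 = 50.29 mm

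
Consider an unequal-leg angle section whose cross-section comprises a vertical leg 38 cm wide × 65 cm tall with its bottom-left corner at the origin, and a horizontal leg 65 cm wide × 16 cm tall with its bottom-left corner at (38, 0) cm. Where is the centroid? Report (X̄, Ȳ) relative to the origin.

X̄ = 34.26 cm, Ȳ = 25.24 cm

vertical leg: A = 38 × 65 = 2470.00, centroid at (19.00, 32.50).
horizontal leg: A = 65 × 16 = 1040.00, centroid at (70.50, 8.00).
ΣA = 3510.00 cm²
ΣAX̄ = (2470.00)(19.00) + (1040.00)(70.50) = 120250.00 cm³
ΣAȲ = (2470.00)(32.50) + (1040.00)(8.00) = 88595.00 cm³
X̄ = 120250.00 / 3510.00 = 34.26 cm
Ȳ = 88595.00 / 3510.00 = 25.24 cm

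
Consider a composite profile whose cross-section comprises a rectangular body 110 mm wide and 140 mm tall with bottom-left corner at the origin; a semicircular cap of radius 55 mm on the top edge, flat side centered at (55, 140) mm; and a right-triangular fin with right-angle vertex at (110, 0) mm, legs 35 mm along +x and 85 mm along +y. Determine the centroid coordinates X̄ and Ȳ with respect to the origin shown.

X̄ = 59.58 mm, Ȳ = 87.63 mm

rectangular body: A = 110 × 140 = 15400.00, centroid at (55.00, 70.00).
semicircular top: A = ½π·55² = 4751.66, centroid at (55.00, 163.34).
triangular fin: A = ½·35·85 = 1487.50, centroid at (121.67, 28.33).
ΣA = 21639.16 mm², ΣAX̄ = 1289320.41 mm³, ΣAȲ = 1896294.74 mm³.
X̄ = 1289320.41/21639.16 = 59.58 mm; Ȳ = 1896294.74/21639.16 = 87.63 mm.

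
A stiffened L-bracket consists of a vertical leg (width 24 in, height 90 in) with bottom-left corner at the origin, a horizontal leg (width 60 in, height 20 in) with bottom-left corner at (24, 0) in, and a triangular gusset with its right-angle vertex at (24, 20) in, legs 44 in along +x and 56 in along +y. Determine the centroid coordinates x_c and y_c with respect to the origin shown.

vertical leg: A = 24 × 90 = 2160.00, centroid at (12.00, 45.00).
horizontal leg: A = 60 × 20 = 1200.00, centroid at (54.00, 10.00).
gusset: A = ½·44·56 = 1232.00, centroid at (38.67, 38.67).
ΣA = 4592.00 in²
ΣAx_c = (2160.00)(12.00) + (1200.00)(54.00) + (1232.00)(38.67) = 138357.33 in³
ΣAy_c = (2160.00)(45.00) + (1200.00)(10.00) + (1232.00)(38.67) = 156837.33 in³
x_c = 138357.33 / 4592.00 = 30.13 in
y_c = 156837.33 / 4592.00 = 34.15 in

x_c = 30.13 in, y_c = 34.15 in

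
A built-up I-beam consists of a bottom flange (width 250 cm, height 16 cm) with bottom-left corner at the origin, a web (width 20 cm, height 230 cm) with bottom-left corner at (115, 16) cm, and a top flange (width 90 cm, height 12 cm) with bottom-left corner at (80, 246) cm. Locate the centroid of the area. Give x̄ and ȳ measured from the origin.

Part | A | x̄ᵢ | ȳᵢ | A·x̄ᵢ | A·ȳᵢ
bottom flange | 4000.00 | 125.00 | 8.00 | 500000.00 | 32000.00
web | 4600.00 | 125.00 | 131.00 | 575000.00 | 602600.00
top flange | 1080.00 | 125.00 | 252.00 | 135000.00 | 272160.00
Σ | 9680.00 |  |  | 1210000.00 | 906760.00
x̄ = 1210000.00 / 9680.00 = 125.00 cm
ȳ = 906760.00 / 9680.00 = 93.67 cm

x̄ = 125.00 cm, ȳ = 93.67 cm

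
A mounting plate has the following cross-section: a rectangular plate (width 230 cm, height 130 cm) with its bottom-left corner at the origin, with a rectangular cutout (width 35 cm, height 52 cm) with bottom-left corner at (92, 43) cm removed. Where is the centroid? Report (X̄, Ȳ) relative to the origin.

X̄ = 115.36 cm, Ȳ = 64.74 cm

plate: A = 230 × 130 = 29900.00, centroid at (115.00, 65.00).
hole: A = −(35 × 52) = -1820.00, centroid at (109.50, 69.00).
ΣA = 28080.00 cm², ΣAX̄ = 3239210.00 cm³, ΣAȲ = 1817920.00 cm³.
X̄ = 3239210.00/28080.00 = 115.36 cm; Ȳ = 1817920.00/28080.00 = 64.74 cm.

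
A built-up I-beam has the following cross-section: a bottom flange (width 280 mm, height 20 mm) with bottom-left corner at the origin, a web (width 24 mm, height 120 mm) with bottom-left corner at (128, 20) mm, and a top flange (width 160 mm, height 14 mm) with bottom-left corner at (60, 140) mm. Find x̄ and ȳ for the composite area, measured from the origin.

bottom flange: A = 280 × 20 = 5600.00, centroid at (140.00, 10.00).
web: A = 24 × 120 = 2880.00, centroid at (140.00, 80.00).
top flange: A = 160 × 14 = 2240.00, centroid at (140.00, 147.00).
ΣA = 10720.00 mm²
ΣAx̄ = (5600.00)(140.00) + (2880.00)(140.00) + (2240.00)(140.00) = 1500800.00 mm³
ΣAȳ = (5600.00)(10.00) + (2880.00)(80.00) + (2240.00)(147.00) = 615680.00 mm³
x̄ = 1500800.00 / 10720.00 = 140.00 mm
ȳ = 615680.00 / 10720.00 = 57.43 mm

x̄ = 140.00 mm, ȳ = 57.43 mm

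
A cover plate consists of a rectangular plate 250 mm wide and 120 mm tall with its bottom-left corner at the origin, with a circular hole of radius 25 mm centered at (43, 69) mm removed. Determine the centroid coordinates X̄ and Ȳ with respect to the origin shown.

X̄ = 130.74 mm, Ȳ = 59.37 mm

plate: A = 250 × 120 = 30000.00, centroid at (125.00, 60.00).
hole: A = −π·25² = -1963.50, centroid at (43.00, 69.00).
ΣA = 28036.50 mm²
ΣAX̄ = (30000.00)(125.00) + (-1963.50)(43.00) = 3665569.70 mm³
ΣAȲ = (30000.00)(60.00) + (-1963.50)(69.00) = 1664518.82 mm³
X̄ = 3665569.70 / 28036.50 = 130.74 mm
Ȳ = 1664518.82 / 28036.50 = 59.37 mm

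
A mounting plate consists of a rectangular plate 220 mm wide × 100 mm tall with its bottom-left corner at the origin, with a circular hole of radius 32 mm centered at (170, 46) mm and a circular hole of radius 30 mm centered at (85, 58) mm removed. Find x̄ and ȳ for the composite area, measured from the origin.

x̄ = 102.33 mm, ȳ = 49.39 mm

plate: A = 220 × 100 = 22000.00, centroid at (110.00, 50.00).
hole 1: A = −π·32² = -3216.99, centroid at (170.00, 46.00).
hole 2: A = −π·30² = -2827.43, centroid at (85.00, 58.00).
ΣA = 15955.58 mm²
ΣAx̄ = (22000.00)(110.00) + (-3216.99)(170.00) + (-2827.43)(85.00) = 1632779.71 mm³
ΣAȳ = (22000.00)(50.00) + (-3216.99)(46.00) + (-2827.43)(58.00) = 788027.28 mm³
x̄ = 1632779.71 / 15955.58 = 102.33 mm
ȳ = 788027.28 / 15955.58 = 49.39 mm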